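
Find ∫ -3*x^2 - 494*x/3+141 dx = -x^3 - 247*x^2/3 + 141*x + C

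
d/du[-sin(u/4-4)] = -cos(u/4 - 4)/4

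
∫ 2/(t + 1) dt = log(3*(t + 1)^2) + C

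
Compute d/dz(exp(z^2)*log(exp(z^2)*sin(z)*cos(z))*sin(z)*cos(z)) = (z*log(exp(z^2)*sin(2*z)/2)*sin(2*z) + z*sin(2*z) + log(exp(z^2)*sin(2*z)/2)*cos(2*z) + cos(2*z))*exp(z^2)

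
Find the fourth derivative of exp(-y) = exp(-y)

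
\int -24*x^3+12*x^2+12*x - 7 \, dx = -6*x^4 + 4*x^3 + 6*x^2 - 7*x + C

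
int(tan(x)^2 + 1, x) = tan(x) + C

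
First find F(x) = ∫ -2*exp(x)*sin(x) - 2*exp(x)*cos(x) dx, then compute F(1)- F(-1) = -2*(exp(-1) + E)*sin(1)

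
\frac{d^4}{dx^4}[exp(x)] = exp(x)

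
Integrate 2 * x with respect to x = x^2 + C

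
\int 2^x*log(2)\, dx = 2^x + C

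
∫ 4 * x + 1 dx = 2*x^2 + x + C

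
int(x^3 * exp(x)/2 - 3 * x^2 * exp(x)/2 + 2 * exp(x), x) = (x - 2)^3*exp(x)/2 + C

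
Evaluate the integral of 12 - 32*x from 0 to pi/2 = -(2 - 2*pi)^2 - 2*pi + 4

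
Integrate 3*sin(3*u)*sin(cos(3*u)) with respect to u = cos(cos(3*u)) + C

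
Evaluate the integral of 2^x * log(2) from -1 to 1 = 3/2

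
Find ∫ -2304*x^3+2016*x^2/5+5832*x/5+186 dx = -576*x^4 + 672*x^3/5 + 2916*x^2/5 + 186*x + C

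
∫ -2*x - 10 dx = -x^2 - 10*x + C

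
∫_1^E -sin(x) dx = cos(E) - cos(1)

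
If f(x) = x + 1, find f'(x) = 1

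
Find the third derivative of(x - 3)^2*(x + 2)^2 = 24*x - 12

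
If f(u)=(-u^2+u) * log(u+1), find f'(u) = (-2*u^2*log(u + 1) - u^2 - u*log(u + 1) + u + log(u + 1))/(u + 1)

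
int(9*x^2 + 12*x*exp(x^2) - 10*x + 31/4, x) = 3*x^3 - 5*x^2 + 31*x/4 + 6*exp(x^2) + C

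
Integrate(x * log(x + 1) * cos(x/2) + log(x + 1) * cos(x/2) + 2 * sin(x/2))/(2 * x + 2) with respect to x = log(x + 1)*sin(x/2) + C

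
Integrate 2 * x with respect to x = x^2 + C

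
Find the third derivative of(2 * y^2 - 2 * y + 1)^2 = 96*y - 48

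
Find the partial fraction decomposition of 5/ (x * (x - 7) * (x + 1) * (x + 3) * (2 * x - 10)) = 1/(192*(x + 3)) - 5/(192*(x + 1)) - 1/(192*(x - 5)) + 1/(448*(x - 7)) + 1/(42*x)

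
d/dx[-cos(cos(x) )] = -sin(x)*sin(cos(x))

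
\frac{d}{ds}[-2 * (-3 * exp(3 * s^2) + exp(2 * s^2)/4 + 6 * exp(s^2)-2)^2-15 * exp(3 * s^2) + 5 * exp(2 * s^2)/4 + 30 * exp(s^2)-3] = -216*s*exp(6*s^2) + 30*s*exp(5*s^2) + 575*s*exp(4*s^2) - 270*s*exp(3*s^2) - 275*s*exp(2*s^2) + 156*s*exp(s^2)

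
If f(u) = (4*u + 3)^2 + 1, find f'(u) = 32*u + 24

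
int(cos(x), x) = sin(x) + C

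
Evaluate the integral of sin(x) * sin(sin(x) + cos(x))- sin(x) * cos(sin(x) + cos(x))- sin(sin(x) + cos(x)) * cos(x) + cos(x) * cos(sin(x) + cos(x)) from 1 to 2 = sqrt(2)*(-sin(pi/4 + sqrt(2)*sin(pi/4 + 1)) + sin(sqrt(2)*sin(pi/4 + 2) + pi/4))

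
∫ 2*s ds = s^2 + C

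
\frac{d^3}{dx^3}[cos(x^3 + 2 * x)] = 27*x^6*sin(x^3 + 2*x) + 54*x^4*sin(x^3 + 2*x) - 54*x^3*cos(x^3 + 2*x) + 36*x^2*sin(x^3 + 2*x) - 36*x*cos(x^3 + 2*x) + 2*sin(x^3 + 2*x)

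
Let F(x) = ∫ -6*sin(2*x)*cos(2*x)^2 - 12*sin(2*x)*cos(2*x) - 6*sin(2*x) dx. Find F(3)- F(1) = -(cos(2) + 1)^3 + (cos(6) + 1)^3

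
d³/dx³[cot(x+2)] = -6*cot(x + 2)^4 - 8*cot(x + 2)^2 - 2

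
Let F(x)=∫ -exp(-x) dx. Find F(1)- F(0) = -1 + exp(-1)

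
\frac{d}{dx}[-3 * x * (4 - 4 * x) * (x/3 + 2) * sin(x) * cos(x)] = 4*x^3*cos(2*x) + 6*x^2*sin(2*x) + 20*x^2*cos(2*x) + 20*x*sin(2*x) - 24*x*cos(2*x) - 12*sin(2*x)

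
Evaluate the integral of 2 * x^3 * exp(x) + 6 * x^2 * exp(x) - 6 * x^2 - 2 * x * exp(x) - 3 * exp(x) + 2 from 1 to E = -1 + E + (-1 + exp(E))*(-2*E - 1 + 2*exp(3))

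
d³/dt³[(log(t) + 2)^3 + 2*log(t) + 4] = (6*log(t)^2 + 6*log(t) - 2)/t^3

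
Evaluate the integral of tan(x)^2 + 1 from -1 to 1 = 2*tan(1)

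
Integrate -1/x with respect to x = -log(x) + C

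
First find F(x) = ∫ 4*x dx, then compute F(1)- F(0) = 2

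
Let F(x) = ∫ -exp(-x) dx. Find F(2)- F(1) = -exp(-1) + exp(-2)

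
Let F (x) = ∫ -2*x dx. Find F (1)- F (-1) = 0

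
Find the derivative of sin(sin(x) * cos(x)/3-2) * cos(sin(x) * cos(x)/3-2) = cos(2*x - sin(2*x)/3 + 4)/6 + cos(2*x + sin(2*x)/3 - 4)/6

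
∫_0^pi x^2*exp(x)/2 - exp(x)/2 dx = -1/2 + (-1 + pi)^2*exp(pi)/2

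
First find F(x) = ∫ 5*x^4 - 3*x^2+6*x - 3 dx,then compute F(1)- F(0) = 0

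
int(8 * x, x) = 4*x^2 + C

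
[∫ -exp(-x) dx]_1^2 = -exp(-1) + exp(-2)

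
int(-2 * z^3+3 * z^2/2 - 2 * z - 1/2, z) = -z^4/2 + z^3/2 - z^2 - z/2 + C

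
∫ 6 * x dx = 3*x^2 + C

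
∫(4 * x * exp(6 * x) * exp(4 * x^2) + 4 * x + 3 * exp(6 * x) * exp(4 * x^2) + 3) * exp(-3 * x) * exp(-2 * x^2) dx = 2*sinh(x*(2*x + 3)) + C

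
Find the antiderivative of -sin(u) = cos(u) + C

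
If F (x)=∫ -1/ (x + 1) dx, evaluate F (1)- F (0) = -log(2)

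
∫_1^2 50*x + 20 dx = 95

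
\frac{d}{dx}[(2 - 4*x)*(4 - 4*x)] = 32*x - 24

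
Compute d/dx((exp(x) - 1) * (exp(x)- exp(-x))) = (2*exp(3*x) - exp(2*x) - 1)*exp(-x)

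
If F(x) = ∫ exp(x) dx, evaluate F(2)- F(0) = -1 + exp(2)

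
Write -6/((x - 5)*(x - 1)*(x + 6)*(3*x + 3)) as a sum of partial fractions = 2/(385*(x + 6)) - 1/(30*(x + 1)) + 1/(28*(x - 1)) - 1/(132*(x - 5))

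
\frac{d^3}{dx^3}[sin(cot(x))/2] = 3*sin(cot(x))*cot(x)^5 + 6*sin(cot(x))*cot(x)^3 + 3*sin(cot(x))*cot(x) + cos(cot(x))*cot(x)^6/2 - 3*cos(cot(x))*cot(x)^4/2 - 5*cos(cot(x))*cot(x)^2/2 - cos(cot(x))/2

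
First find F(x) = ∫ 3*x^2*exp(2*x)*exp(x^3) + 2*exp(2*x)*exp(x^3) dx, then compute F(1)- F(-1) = -exp(-3) + exp(3)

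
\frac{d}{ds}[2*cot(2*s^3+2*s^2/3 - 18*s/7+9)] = 4*(-3*s^2 - 2*s/3 + 9/7)/sin(2*s^3 + 2*s^2/3 - 18*s/7 + 9)^2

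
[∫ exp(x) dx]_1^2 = -E + exp(2)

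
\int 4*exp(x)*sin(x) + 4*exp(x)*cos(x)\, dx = 4*exp(x)*sin(x) + C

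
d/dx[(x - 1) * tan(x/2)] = x/(2*cos(x/2)^2) + tan(x/2) - 1/(2*cos(x/2)^2)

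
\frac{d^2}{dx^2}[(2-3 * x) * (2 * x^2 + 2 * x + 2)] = -36*x - 4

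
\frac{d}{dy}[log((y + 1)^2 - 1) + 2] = (2*y + 2)/(y^2 + 2*y)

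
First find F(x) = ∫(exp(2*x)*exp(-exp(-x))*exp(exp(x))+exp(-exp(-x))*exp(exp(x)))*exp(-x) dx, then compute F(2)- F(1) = -exp(E - exp(-1)) + exp(-exp(-2) + exp(2))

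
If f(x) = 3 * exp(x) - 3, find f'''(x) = 3*exp(x)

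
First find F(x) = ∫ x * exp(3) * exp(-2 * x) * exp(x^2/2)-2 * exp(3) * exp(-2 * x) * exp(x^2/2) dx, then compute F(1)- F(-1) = -exp(11/2) + exp(3/2)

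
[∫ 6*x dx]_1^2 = 9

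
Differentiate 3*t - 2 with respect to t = 3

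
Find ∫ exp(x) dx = exp(x) + C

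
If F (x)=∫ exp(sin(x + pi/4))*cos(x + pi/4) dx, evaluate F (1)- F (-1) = -exp(cos(pi/4 + 1)) + exp(sin(pi/4 + 1))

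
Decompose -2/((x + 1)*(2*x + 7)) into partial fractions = 4/(5*(2*x + 7)) - 2/(5*(x + 1))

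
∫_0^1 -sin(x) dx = -1 + cos(1)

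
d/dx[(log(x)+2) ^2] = (2*log(x) + 4)/x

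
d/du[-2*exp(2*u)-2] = -4*exp(2*u)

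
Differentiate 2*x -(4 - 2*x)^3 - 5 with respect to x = 24*x^2 - 96*x + 98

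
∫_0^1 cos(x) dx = sin(1)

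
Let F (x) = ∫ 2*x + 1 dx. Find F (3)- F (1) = 10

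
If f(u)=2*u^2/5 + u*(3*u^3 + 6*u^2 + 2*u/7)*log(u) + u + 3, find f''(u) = 36*u^2*log(u) + 21*u^2 + 36*u*log(u) + 30*u + 4*log(u)/7 + 58/35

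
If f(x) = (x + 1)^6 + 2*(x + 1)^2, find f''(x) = 30*x^4 + 120*x^3 + 180*x^2 + 120*x + 34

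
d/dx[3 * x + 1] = 3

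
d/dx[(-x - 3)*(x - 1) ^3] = -4*x^3 + 12*x - 8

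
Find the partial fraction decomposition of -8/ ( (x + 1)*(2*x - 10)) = 2/(3*(x + 1)) - 2/(3*(x - 5))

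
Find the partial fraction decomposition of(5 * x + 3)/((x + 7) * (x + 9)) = 21/(x + 9) - 16/(x + 7)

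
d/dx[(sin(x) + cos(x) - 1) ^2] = 2*cos(2*x) - 2*sqrt(2)*cos(x + pi/4)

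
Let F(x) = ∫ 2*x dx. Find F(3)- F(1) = 8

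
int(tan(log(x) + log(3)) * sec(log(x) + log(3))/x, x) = sec(log(3*x)) + C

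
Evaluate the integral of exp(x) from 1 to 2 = -E + exp(2)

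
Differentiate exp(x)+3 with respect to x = exp(x)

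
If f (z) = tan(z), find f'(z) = cos(z)^(-2)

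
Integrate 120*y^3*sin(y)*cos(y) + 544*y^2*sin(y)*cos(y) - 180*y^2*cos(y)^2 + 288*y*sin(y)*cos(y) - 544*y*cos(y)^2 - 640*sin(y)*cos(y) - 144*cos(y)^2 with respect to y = (-60*y^3 - 272*y^2 - 144*y + 320)*cos(y)^2 + C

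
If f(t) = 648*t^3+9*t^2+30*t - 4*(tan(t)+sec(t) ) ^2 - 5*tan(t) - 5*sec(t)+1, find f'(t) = 1944*t^2 + 18*t - 8*tan(t)^3 - 16*tan(t)^2*sec(t) - 5*tan(t)^2 - 8*tan(t)*sec(t)^2 - 5*tan(t)*sec(t) - 8*tan(t) - 8*sec(t) + 25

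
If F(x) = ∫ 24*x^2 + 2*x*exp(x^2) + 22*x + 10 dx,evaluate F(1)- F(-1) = 36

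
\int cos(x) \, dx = sin(x) + C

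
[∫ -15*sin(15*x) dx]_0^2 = -1 + cos(30)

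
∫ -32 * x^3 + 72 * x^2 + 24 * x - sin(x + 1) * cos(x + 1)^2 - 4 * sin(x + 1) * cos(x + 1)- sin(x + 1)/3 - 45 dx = -8*x^4 + 24*x^3 + 12*x^2 - 45*x + 7*cos(x + 1)/12 + cos(2*x + 2) + cos(3*x + 3)/12 + C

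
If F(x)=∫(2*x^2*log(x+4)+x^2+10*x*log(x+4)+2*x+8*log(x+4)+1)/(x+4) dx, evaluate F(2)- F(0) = -log(4) + 9*log(6)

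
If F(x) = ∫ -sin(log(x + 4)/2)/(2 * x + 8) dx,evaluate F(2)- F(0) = -cos(log(2)) + cos(log(6)/2)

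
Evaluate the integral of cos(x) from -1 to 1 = 2*sin(1)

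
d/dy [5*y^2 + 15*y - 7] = 10*y + 15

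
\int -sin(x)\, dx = cos(x) + C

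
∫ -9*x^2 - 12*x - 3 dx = -3*x^3 - 6*x^2 - 3*x + C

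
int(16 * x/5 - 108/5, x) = 8*x^2/5 - 108*x/5 + C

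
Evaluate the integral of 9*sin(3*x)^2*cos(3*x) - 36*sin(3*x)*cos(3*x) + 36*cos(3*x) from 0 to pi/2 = -19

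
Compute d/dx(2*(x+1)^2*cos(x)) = -2*x^2*sin(x) - 4*x*sin(x) + 4*x*cos(x) - 2*sin(x) + 4*cos(x)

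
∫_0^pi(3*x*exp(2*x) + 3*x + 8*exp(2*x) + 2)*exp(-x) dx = (5 + 3*pi)*(-exp(-pi) + exp(pi))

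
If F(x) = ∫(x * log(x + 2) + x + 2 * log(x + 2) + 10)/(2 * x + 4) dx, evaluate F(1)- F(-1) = 11*log(3)/2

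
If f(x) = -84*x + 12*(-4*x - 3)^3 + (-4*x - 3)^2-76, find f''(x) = -4608*x - 3424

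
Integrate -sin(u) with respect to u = cos(u) + C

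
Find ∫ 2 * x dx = x^2 + C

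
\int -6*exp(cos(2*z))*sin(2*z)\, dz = 3*exp(cos(2*z)) + C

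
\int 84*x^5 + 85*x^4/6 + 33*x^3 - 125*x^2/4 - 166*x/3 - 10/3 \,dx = 14*x^6 + 17*x^5/6 + 33*x^4/4 - 125*x^3/12 - 83*x^2/3 - 10*x/3 + C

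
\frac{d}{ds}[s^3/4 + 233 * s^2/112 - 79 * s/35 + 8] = 3*s^2/4 + 233*s/56 - 79/35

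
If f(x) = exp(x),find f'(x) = exp(x)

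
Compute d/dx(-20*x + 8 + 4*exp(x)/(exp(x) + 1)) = (-20*exp(2*x) - 36*exp(x) - 20)/(exp(2*x) + 2*exp(x) + 1)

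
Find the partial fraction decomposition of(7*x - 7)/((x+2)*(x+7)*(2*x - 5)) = 14/(57*(2*x - 5)) - 56/(95*(x + 7)) + 7/(15*(x + 2))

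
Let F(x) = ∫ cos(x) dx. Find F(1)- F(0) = sin(1)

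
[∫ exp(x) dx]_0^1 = -1 + E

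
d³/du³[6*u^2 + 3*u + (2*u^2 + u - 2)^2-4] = 96*u + 24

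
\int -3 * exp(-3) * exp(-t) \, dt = 3*exp(-t - 3) + C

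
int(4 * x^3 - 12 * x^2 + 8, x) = x^4 - 4*x^3 + 8*x + C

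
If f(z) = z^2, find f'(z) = 2*z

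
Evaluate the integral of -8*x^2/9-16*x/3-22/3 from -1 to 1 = -412/27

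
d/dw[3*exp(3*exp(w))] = 9*exp(w + 3*exp(w))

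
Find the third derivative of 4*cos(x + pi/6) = 4*sin(x + pi/6)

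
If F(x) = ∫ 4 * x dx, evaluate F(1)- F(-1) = 0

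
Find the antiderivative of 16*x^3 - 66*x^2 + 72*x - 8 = 4*x^4 - 22*x^3 + 36*x^2 - 8*x + C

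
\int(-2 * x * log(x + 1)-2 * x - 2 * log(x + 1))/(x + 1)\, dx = -2*x*log(x + 1) + C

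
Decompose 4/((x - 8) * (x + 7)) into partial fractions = -4/(15*(x + 7)) + 4/(15*(x - 8))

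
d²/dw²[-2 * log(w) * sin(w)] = 2*(w^2*log(w)*sin(w) - 2*w*cos(w) + sin(w))/w^2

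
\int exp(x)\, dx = exp(x) + C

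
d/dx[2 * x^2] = 4*x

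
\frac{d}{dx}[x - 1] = 1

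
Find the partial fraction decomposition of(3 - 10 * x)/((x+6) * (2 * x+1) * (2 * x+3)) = -2/(2*x + 3) + 8/(11*(2*x + 1)) + 7/(11*(x + 6))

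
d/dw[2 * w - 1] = 2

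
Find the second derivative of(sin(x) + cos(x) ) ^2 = -4*sin(2*x)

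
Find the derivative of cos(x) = -sin(x)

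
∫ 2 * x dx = x^2 + C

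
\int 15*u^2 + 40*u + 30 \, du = 5*u^3 + 20*u^2 + 30*u + C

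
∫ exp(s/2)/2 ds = exp(s/2) + C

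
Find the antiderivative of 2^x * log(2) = 2^x + C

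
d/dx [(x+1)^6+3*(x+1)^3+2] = 6*x^5 + 30*x^4 + 60*x^3 + 69*x^2 + 48*x + 15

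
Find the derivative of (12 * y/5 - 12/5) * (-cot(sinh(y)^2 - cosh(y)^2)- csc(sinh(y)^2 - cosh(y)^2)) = -12*cot(sinh(y)^2 - cosh(y)^2)/5 - 12*csc(sinh(y)^2 - cosh(y)^2)/5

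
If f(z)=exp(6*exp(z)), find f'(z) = 6*exp(z + 6*exp(z))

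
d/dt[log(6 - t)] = 1/(t - 6)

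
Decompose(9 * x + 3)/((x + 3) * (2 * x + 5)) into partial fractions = -39/(2*x + 5) + 24/(x + 3)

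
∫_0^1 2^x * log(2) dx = 1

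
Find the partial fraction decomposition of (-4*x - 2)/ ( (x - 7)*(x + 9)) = -17/(8*(x + 9)) - 15/(8*(x - 7))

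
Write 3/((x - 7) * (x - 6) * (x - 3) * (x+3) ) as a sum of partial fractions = -1/(180*(x + 3)) + 1/(24*(x - 3)) - 1/(9*(x - 6)) + 3/(40*(x - 7))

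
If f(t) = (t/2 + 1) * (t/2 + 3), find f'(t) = t/2 + 2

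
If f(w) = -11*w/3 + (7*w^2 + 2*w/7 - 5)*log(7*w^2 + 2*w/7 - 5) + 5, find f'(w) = 14*w*log(7*w^2 + 2*w/7 - 5) + 14*w + 2*log(7*w^2 + 2*w/7 - 5)/7 - 71/21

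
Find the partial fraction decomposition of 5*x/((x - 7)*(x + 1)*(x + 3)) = -3/(4*(x + 3)) + 5/(16*(x + 1)) + 7/(16*(x - 7))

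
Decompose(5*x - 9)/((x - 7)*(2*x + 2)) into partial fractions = 7/(8*(x + 1)) + 13/(8*(x - 7))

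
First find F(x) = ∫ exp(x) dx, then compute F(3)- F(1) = -E + exp(3)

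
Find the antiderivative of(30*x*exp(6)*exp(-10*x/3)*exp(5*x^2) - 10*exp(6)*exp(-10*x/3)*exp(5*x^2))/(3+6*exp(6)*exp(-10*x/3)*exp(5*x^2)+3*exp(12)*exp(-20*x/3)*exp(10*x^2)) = exp(5*x^2 + 6)/(exp(10*x/3) + exp(5*x^2 + 6)) + C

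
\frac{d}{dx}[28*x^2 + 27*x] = 56*x + 27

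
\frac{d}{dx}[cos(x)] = -sin(x)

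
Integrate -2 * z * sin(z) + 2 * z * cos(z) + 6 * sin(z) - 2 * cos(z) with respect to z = 2*sqrt(2)*(z - 2)*sin(z + pi/4) + C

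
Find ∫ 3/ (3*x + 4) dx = log(-3*x - 4) + C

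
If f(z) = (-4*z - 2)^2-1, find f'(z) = 32*z + 16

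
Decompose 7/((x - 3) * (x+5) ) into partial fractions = -7/(8*(x + 5)) + 7/(8*(x - 3))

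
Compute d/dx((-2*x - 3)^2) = 8*x + 12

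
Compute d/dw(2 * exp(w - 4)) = 2*exp(w - 4)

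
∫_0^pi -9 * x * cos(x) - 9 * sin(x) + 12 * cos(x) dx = 0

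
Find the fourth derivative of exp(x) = exp(x)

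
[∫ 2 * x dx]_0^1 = 1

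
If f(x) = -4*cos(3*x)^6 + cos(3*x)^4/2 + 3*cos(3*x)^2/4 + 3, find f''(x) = -1080*sin(3*x)^6 + 2088*sin(3*x)^4 - 963*sin(3*x)^2 + 216*cos(3*x)^6 - 63/2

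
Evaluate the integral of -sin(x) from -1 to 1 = 0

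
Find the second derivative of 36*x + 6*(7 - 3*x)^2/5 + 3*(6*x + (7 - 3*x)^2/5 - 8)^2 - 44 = 2916*x^2/25 - 3888*x/25 + 2376/25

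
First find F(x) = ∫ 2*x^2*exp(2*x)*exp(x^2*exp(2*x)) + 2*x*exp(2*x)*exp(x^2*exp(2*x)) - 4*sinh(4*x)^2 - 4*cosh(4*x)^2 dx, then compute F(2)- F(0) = -sinh(8)*cosh(8) - 1 + exp(4*exp(4))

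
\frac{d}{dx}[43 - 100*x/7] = -100/7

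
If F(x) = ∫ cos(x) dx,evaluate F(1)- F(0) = sin(1)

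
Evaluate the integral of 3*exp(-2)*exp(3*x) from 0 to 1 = E - exp(-2)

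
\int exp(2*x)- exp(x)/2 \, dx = (exp(x) - 1)*exp(x)/2 + C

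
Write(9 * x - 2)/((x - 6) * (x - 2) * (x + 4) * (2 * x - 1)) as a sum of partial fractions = 20/(297*(2*x - 1)) + 19/(270*(x + 4)) - 2/(9*(x - 2)) + 13/(110*(x - 6))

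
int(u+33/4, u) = u^2/2 + 33*u/4 + C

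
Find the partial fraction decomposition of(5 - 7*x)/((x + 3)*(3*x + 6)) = -26/(3*(x + 3)) + 19/(3*(x + 2))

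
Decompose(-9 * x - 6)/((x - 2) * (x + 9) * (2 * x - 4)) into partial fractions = 75/(242*(x + 9)) - 75/(242*(x - 2)) - 12/(11*(x - 2)^2)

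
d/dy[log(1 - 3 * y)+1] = 3/(3*y - 1)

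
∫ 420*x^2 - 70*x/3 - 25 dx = 140*x^3 - 35*x^2/3 - 25*x + C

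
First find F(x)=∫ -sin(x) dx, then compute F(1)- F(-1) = 0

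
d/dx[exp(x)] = exp(x)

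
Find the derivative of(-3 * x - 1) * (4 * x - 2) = 2 - 24*x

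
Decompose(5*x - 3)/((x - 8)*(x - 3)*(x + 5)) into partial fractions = -7/(26*(x + 5)) - 3/(10*(x - 3)) + 37/(65*(x - 8))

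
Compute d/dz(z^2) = 2*z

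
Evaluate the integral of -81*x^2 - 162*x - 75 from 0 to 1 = -183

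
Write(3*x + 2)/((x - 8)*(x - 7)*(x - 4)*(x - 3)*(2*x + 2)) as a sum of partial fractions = -1/(2880*(x + 1)) - 11/(160*(x - 3)) + 7/(60*(x - 4)) - 23/(192*(x - 7)) + 13/(180*(x - 8))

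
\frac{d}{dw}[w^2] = 2*w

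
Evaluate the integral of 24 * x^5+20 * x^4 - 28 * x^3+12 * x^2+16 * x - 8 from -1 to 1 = 0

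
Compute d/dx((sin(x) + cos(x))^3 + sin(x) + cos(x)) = sqrt(2)*(3*sin(3*x + pi/4) + 5*cos(x + pi/4))/2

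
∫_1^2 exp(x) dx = -E + exp(2)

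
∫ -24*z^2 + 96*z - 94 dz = -8*z^3 + 48*z^2 - 94*z + C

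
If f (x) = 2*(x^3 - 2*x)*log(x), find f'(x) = 6*x^2*log(x) + 2*x^2 - 4*log(x) - 4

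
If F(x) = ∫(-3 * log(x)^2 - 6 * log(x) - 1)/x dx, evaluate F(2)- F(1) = -(log(2) + 1)^3 + 1 + 2*log(2)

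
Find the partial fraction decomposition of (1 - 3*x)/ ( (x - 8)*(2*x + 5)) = -17/(21*(2*x + 5)) - 23/(21*(x - 8))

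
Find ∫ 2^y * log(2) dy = 2^y + C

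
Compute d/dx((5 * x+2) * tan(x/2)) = 5*x/(2*cos(x/2)^2) + 5*tan(x/2) + cos(x/2)^(-2)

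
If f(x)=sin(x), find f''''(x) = sin(x)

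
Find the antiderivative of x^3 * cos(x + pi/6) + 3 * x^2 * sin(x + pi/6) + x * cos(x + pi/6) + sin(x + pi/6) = x*(x^2 + 1)*sin(x + pi/6) + C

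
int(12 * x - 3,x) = 6*x^2 - 3*x + C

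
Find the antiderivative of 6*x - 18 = 3*x^2 - 18*x + C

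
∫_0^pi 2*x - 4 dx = -4 + (-2 + pi)^2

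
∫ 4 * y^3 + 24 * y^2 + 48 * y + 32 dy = y^4 + 8*y^3 + 24*y^2 + 32*y + C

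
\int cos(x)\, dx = sin(x) + C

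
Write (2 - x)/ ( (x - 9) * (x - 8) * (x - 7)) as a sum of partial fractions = -5/(2*(x - 7)) + 6/(x - 8) - 7/(2*(x - 9))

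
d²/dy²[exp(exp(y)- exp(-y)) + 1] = (exp(exp(y) - exp(-y)) - exp(y + exp(y) - exp(-y)) + 2*exp(2*y + exp(y) - exp(-y)) + exp(3*y + exp(y) - exp(-y)) + exp(4*y + exp(y) - exp(-y)))*exp(-2*y)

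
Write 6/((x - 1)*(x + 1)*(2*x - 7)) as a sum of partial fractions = 8/(15*(2*x - 7)) + 1/(3*(x + 1)) - 3/(5*(x - 1))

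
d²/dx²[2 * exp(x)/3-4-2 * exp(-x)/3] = (2*exp(2*x) - 2)*exp(-x)/3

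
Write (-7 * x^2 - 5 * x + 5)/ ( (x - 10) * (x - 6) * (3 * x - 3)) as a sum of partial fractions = -7/(135*(x - 1)) + 277/(60*(x - 6)) - 745/(108*(x - 10))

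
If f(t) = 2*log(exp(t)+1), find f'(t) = 2*exp(t)/(exp(t) + 1)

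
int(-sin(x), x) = cos(x) + C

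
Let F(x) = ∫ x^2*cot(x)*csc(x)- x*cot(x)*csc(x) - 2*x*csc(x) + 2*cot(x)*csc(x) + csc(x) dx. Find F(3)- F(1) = -8*csc(3) + 2*csc(1)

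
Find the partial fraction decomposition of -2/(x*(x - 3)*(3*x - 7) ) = 9/(7*(3*x - 7)) - 1/(3*(x - 3)) - 2/(21*x)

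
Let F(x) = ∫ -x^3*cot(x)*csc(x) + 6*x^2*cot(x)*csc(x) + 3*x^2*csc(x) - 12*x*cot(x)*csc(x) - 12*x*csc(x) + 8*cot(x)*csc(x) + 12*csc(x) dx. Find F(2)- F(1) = csc(1)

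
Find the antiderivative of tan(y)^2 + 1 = tan(y) + C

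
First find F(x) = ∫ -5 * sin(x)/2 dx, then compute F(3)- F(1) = 5*cos(3)/2 - 5*cos(1)/2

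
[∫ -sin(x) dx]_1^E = cos(E) - cos(1)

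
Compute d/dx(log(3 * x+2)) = 3/(3*x + 2)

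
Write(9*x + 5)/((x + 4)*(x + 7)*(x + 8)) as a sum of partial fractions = -67/(4*(x + 8)) + 58/(3*(x + 7)) - 31/(12*(x + 4))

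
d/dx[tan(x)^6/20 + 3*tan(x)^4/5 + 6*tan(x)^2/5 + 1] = 3*(tan(x)^6 + 9*tan(x)^4 + 16*tan(x)^2 + 8)*tan(x)/10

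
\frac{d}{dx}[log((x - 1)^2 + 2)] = (2*x - 2)/(x^2 - 2*x + 3)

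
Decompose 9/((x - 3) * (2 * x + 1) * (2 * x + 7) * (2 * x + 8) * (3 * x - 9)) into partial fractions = -2/(169*(2*x + 7)) + 2/(343*(2*x + 1)) + 3/(686*(x + 4)) - 159/(115934*(x - 3)) + 3/(1274*(x - 3)^2)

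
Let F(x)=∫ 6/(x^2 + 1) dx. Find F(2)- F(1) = -6*acot(2) + 3*pi/2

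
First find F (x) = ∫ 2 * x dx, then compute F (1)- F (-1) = 0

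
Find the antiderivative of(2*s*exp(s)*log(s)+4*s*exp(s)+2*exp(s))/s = 2*(log(s) + 2)*exp(s) + C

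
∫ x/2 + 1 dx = x^2/4 + x + C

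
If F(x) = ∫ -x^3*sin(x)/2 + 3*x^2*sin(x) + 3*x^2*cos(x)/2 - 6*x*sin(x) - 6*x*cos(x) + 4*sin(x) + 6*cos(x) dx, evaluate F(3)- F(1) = cos(3)/2 + cos(1)/2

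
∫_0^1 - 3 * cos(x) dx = -3*sin(1)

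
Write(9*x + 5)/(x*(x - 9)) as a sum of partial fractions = 86/(9*(x - 9)) - 5/(9*x)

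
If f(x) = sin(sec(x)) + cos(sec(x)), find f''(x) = sqrt(2)*(-sin(x)^2*sin(pi/4 + 1/cos(x))/cos(x) + sin(x)^2*cos(pi/4 + 1/cos(x)) + cos(pi/4 + 1/cos(x)))/cos(x)^3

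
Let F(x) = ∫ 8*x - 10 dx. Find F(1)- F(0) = -6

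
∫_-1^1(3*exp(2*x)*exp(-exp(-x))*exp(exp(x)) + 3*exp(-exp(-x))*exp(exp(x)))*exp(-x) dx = -3*exp(-E + exp(-1)) + 3*exp(E - exp(-1))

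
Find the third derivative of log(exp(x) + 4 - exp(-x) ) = (-4*exp(5*x) + 24*exp(4*x) + 24*exp(2*x) + 4*exp(x))/(exp(6*x) + 12*exp(5*x) + 45*exp(4*x) + 40*exp(3*x) - 45*exp(2*x) + 12*exp(x) - 1)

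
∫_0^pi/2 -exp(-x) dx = -1 + exp(-pi/2)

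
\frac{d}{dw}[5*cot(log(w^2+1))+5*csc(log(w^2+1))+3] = -10*w*(cos(log(w^2 + 1)) + 1)/((w^2 + 1)*sin(log(w^2 + 1))^2)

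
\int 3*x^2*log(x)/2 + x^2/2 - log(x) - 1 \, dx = x*(x^2 - 2)*log(x)/2 + C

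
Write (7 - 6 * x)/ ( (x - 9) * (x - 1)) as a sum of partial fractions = -1/(8*(x - 1)) - 47/(8*(x - 9))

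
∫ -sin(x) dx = cos(x) + C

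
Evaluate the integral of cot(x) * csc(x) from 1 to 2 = -csc(2) + csc(1)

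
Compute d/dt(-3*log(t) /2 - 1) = -3/(2*t)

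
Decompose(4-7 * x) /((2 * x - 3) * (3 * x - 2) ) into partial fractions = 2/(5*(3*x - 2)) - 13/(5*(2*x - 3))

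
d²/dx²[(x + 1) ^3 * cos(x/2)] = -x^3*cos(x/2)/4 - 3*x^2*sin(x/2) - 3*x^2*cos(x/2)/4 - 6*x*sin(x/2) + 21*x*cos(x/2)/4 - 3*sin(x/2) + 23*cos(x/2)/4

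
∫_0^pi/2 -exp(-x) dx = -1 + exp(-pi/2)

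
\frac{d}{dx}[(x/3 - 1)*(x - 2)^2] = x^2 - 14*x/3 + 16/3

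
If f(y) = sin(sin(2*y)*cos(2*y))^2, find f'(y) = -sin(4*y - sin(4*y)) + sin(4*y + sin(4*y))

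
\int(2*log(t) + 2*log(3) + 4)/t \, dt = (log(3*t) + 2)^2 + C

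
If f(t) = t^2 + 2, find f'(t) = 2*t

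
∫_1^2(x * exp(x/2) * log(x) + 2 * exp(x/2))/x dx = 2*E*log(2)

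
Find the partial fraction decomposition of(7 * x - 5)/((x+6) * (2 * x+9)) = -73/(3*(2*x + 9)) + 47/(3*(x + 6))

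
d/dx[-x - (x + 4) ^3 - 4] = -3*x^2 - 24*x - 49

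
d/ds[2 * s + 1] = 2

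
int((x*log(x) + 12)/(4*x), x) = (x + 12)*(log(x) - 1)/4 + C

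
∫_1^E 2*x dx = -1 + exp(2)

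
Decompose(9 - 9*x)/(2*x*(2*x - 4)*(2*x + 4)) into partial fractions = 27/(64*(x + 2)) - 9/(64*(x - 2)) - 9/(32*x)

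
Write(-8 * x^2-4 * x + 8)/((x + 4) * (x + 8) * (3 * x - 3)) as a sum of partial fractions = -118/(27*(x + 8)) + 26/(15*(x + 4)) - 4/(135*(x - 1))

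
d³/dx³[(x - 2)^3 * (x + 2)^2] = 60*x^2 - 48*x - 48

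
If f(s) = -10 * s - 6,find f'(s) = -10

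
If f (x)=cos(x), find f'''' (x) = cos(x)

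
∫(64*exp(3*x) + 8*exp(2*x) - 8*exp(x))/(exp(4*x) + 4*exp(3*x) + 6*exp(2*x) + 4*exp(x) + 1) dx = 2*(5*exp(3*x) - 17*exp(2*x) - 19*exp(x) - 5)/(exp(3*x) + 3*exp(2*x) + 3*exp(x) + 1) + C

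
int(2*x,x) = x^2 + C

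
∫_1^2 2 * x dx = 3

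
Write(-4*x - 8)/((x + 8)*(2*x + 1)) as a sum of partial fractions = -4/(5*(2*x + 1)) - 8/(5*(x + 8))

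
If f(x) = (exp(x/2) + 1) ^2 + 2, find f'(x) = exp(x/2) + exp(x)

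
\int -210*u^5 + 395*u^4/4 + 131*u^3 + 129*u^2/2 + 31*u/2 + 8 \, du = -35*u^6 + 79*u^5/4 + 131*u^4/4 + 43*u^3/2 + 31*u^2/4 + 8*u + C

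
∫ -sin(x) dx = cos(x) + C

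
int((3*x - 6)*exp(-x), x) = 3*(1 - x)*exp(-x) + C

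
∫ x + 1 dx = x^2/2 + x + C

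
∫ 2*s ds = s^2 + C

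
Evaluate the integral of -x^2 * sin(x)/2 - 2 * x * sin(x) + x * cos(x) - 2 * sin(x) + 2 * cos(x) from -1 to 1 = 4*cos(1)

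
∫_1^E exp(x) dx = -E + exp(E)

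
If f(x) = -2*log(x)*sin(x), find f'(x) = -2*(x*log(x)*cos(x) + sin(x))/x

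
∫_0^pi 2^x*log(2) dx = -1 + 2^pi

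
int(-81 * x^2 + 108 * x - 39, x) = -27*x^3 + 54*x^2 - 39*x + C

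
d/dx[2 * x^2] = 4*x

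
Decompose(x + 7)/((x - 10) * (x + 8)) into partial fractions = 1/(18*(x + 8)) + 17/(18*(x - 10))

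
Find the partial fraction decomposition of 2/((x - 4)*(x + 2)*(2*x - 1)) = -8/(35*(2*x - 1)) + 1/(15*(x + 2)) + 1/(21*(x - 4))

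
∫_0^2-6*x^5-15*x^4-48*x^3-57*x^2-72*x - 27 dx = -702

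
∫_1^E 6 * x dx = -3 + 3*exp(2)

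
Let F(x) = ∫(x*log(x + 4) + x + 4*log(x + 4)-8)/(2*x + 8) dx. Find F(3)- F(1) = -5*log(7)/2 + 7*log(5)/2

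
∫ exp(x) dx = exp(x) + C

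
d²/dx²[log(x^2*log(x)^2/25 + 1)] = (-2*x^2*log(x)^4 - 2*x^2*log(x)^3 - 2*x^2*log(x)^2 + 50*log(x)^2 + 150*log(x) + 50)/(x^4*log(x)^4 + 50*x^2*log(x)^2 + 625)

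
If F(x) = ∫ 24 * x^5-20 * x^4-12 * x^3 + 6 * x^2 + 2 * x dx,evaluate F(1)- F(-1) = -4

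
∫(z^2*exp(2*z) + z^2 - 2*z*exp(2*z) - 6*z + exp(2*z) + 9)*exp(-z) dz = 2*((z - 2)^2 + 1)*sinh(z) + C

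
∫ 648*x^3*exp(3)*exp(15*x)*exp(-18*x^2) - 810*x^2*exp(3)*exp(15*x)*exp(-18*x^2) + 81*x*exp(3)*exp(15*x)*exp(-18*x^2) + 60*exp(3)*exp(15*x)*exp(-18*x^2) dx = (-18*x^2 + 15*x + 3)*exp(-18*x^2 + 15*x + 3) + C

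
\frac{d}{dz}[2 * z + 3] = 2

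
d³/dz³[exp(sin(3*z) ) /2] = -27*(sin(3*z) + 3)*exp(sin(3*z))*sin(3*z)*cos(3*z)/2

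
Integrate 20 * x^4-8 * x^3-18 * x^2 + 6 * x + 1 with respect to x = 4*x^5 - 2*x^4 - 6*x^3 + 3*x^2 + x + C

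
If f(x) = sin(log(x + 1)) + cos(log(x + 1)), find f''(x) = -2*cos(log(x + 1))/(x^2 + 2*x + 1)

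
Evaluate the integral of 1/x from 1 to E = 1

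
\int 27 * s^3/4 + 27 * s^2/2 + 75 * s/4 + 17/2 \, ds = 27*s^4/16 + 9*s^3/2 + 75*s^2/8 + 17*s/2 + C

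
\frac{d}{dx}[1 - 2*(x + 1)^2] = -4*x - 4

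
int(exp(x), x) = exp(x) + C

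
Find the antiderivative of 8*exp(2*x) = 4*exp(2*x) + C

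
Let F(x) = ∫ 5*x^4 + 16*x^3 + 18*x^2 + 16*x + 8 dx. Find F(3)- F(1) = 798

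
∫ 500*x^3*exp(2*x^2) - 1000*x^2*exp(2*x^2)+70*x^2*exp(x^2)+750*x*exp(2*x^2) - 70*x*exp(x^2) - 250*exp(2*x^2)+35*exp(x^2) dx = 5*(x - 1)*(25*(x - 1)*exp(x^2) + 7)*exp(x^2) + C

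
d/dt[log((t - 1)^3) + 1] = 3/(t - 1)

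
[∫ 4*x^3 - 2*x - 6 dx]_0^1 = -6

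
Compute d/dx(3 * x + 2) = 3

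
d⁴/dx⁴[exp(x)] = exp(x)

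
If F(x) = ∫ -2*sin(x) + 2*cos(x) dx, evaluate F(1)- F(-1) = 4*sin(1)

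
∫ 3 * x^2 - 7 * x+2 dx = x^3 - 7*x^2/2 + 2*x + C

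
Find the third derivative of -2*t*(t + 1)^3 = -48*t - 36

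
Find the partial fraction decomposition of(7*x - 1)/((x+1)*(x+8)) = 57/(7*(x + 8)) - 8/(7*(x + 1))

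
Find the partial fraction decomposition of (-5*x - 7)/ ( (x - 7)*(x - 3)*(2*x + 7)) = 2/(13*(2*x + 7)) + 11/(26*(x - 3)) - 1/(2*(x - 7))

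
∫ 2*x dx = x^2 + C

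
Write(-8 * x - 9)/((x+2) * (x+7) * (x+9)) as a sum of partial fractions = 9/(2*(x + 9)) - 47/(10*(x + 7)) + 1/(5*(x + 2))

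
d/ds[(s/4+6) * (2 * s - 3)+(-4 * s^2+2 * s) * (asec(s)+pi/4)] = (-32*s^2*sqrt(1 - 1/s^2)*asec(s) - 8*pi*s^2*sqrt(1 - 1/s^2) + 4*s^2*sqrt(1 - 1/s^2) + 8*s*sqrt(1 - 1/s^2)*asec(s) + 2*pi*s*sqrt(1 - 1/s^2) + 45*s*sqrt(1 - 1/s^2) - 16*s + 8)/(4*s*sqrt(1 - 1/s^2))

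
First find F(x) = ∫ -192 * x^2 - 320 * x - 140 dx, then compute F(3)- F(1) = -3224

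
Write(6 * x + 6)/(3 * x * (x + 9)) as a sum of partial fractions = 16/(9*(x + 9)) + 2/(9*x)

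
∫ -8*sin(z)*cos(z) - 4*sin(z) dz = (2*cos(z) + 1)^2 + C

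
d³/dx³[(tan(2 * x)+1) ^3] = 480*tan(2*x)^6 + 576*tan(2*x)^5 + 1056*tan(2*x)^4 + 960*tan(2*x)^3 + 672*tan(2*x)^2 + 384*tan(2*x) + 96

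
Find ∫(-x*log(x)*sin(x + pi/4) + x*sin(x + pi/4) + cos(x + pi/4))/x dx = (log(x) - 1)*cos(x + pi/4) + C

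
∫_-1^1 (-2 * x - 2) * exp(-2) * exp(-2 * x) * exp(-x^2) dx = -exp(-1) + exp(-5)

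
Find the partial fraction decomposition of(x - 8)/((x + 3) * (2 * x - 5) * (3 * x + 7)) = 93/(58*(3*x + 7)) - 2/(29*(2*x - 5)) - 1/(2*(x + 3))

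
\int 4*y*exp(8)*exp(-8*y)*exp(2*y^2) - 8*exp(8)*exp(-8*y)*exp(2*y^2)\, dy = exp(2*(y - 2)^2) + C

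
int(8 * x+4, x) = 4*x^2 + 4*x + C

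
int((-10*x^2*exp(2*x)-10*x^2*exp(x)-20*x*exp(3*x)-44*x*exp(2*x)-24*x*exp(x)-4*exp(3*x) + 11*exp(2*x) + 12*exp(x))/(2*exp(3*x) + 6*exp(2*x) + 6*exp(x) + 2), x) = (-4*(exp(x) + 1)^2 - (exp(x) + 1)*(5*x^2 + 2*x - 8)*exp(x) + 3*exp(2*x)/4)/(exp(x) + 1)^2 + C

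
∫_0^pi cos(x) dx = 0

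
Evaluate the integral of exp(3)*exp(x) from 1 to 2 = -exp(4) + exp(5)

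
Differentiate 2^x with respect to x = 2^x*log(2)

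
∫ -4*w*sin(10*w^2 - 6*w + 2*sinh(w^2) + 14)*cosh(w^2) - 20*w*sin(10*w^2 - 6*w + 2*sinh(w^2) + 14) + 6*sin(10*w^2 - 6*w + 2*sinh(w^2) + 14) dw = cos(10*w^2 - 6*w + 2*sinh(w^2) + 14) + C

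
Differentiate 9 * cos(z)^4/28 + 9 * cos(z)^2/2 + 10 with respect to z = -135*sin(2*z)/28 - 9*sin(4*z)/56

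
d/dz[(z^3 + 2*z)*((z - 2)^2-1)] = 5*z^4 - 16*z^3 + 15*z^2 - 16*z + 6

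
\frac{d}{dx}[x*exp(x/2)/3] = x*exp(x/2)/6 + exp(x/2)/3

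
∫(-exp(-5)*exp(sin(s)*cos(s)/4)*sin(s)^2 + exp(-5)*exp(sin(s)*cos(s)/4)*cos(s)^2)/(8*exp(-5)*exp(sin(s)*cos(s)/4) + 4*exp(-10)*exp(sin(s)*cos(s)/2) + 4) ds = exp(sin(2*s)/8)/(exp(sin(2*s)/8) + exp(5)) + C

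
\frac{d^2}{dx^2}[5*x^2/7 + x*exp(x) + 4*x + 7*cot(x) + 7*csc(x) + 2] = x*exp(x) + 2*exp(x) + 10/7 - 7/sin(x) + 14*cos(x)/sin(x)^3 + 14/sin(x)^3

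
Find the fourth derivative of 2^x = 2^x*log(2)^4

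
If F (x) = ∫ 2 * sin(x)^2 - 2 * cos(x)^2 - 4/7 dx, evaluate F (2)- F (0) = -8/7 - sin(4)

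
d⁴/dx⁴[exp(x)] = exp(x)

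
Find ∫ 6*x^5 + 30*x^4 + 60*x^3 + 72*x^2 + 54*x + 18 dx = x^6 + 6*x^5 + 15*x^4 + 24*x^3 + 27*x^2 + 18*x + C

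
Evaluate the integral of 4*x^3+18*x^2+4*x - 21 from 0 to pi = -3*pi^2 - 9*pi - 4 + (-2 + 3*pi + pi^2)^2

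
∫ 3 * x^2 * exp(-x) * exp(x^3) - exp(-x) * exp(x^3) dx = exp(x*(x^2 - 1)) + C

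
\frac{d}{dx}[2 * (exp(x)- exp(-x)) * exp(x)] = 4*exp(2*x)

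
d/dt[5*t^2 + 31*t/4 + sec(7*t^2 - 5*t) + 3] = 14*t*tan(7*t^2 - 5*t)*sec(7*t^2 - 5*t) + 10*t - 5*tan(7*t^2 - 5*t)*sec(7*t^2 - 5*t) + 31/4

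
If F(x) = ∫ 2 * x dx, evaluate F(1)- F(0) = 1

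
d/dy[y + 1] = 1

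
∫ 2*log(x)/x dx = log(x)^2 + C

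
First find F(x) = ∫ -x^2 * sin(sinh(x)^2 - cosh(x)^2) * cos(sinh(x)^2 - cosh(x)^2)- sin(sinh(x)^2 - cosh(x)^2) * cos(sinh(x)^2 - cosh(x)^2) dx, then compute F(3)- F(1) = 31*sin(2*(-cosh(1)^2 + sinh(1)^2))/6 - 21*sin(2*(-cosh(3)^2 + sinh(3)^2))/2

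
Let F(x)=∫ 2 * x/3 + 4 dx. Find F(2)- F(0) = 28/3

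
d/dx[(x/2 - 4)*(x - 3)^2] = 3*x^2/2 - 14*x + 57/2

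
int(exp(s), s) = exp(s) + C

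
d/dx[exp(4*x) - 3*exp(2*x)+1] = 4*exp(4*x) - 6*exp(2*x)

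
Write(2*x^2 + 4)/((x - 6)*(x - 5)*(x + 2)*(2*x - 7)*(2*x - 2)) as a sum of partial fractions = 76/(275*(2*x - 7)) + 1/(308*(x + 2)) - 1/(100*(x - 1)) - 9/(28*(x - 5)) + 19/(100*(x - 6))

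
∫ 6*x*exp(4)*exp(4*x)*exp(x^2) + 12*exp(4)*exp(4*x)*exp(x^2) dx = 3*exp((x + 2)^2) + C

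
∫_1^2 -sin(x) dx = -cos(1) + cos(2)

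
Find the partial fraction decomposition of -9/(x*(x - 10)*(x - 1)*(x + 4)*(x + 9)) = -1/(950*(x + 9)) + 9/(1400*(x + 4)) + 1/(50*(x - 1)) - 1/(2660*(x - 10)) - 1/(40*x)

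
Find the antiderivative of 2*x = x^2 + C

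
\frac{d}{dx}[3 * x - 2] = 3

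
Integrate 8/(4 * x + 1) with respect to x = 2*log(-4*x - 1) + C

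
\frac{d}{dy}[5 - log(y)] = -1/y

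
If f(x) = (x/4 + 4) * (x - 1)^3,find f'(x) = x^3 + 39*x^2/4 - 45*x/2 + 47/4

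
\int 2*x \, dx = x^2 + C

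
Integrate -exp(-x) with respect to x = exp(-x) + C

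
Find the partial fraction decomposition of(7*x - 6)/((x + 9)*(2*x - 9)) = 17/(9*(2*x - 9)) + 23/(9*(x + 9))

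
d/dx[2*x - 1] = 2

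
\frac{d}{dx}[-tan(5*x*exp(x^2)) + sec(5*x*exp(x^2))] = 5*(2*x^2*sin(5*x*exp(x^2)) - 2*x^2 + sin(5*x*exp(x^2)) - 1)*exp(x^2)/cos(5*x*exp(x^2))^2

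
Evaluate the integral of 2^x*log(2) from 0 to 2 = 3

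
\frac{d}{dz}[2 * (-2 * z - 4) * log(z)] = (-4*z*log(z) - 4*z - 8)/z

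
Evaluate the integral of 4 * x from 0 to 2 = 8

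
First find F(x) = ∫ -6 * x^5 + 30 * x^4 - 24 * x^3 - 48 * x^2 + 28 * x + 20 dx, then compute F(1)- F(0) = 17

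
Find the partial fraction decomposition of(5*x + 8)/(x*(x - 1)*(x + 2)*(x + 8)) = 2/(27*(x + 8)) - 1/(18*(x + 2)) + 13/(27*(x - 1)) - 1/(2*x)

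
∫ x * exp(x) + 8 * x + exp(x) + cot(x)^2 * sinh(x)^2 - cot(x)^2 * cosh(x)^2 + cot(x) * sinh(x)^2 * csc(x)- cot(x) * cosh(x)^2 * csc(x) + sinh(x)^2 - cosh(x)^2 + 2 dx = 4*x^2 + x*exp(x) + 2*x + cot(x) + csc(x) + C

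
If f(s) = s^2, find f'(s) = 2*s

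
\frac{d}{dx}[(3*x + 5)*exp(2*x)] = 6*x*exp(2*x) + 13*exp(2*x)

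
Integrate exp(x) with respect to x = exp(x) + C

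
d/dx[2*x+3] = 2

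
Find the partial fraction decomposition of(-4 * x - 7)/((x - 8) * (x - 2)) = 5/(2*(x - 2)) - 13/(2*(x - 8))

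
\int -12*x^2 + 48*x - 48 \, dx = -4*x^3 + 24*x^2 - 48*x + C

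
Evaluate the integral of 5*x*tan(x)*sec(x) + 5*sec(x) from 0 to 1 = 5*sec(1)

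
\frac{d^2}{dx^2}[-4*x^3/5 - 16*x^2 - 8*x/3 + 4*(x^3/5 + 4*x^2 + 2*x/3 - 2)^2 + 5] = 24*x^4/5 + 128*x^3 + 3904*x^2/5 + 104*x - 1408/9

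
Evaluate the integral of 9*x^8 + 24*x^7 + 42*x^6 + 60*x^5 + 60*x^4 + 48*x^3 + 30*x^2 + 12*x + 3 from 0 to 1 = 63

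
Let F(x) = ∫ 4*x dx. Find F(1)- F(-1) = 0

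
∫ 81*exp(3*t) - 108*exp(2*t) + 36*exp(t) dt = (3*exp(t) - 2)^3 + C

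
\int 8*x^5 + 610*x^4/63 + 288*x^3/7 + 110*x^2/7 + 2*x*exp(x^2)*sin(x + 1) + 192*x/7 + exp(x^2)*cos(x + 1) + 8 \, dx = 2*x*(7*x^2 + 9*x + 42)*(6*x^3 + x^2 + 9*x + 6)/63 + exp(x^2)*sin(x + 1) + C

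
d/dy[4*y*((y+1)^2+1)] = 12*y^2 + 16*y + 8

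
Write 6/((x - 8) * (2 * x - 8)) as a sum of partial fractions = -3/(4*(x - 4)) + 3/(4*(x - 8))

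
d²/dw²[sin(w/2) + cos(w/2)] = -sin(w/2)/4 - cos(w/2)/4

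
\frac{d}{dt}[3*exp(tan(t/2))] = 3*exp(tan(t/2))/(2*cos(t/2)^2)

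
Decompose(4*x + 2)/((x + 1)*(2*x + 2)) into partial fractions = 2/(x + 1) - 1/(x + 1)^2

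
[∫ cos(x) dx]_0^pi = 0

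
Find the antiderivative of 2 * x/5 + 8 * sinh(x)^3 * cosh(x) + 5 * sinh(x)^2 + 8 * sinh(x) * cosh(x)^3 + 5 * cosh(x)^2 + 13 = x^2/5 + 13*x + 5*sinh(2*x)/2 + cosh(4*x)/2 + C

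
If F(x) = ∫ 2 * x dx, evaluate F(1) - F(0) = 1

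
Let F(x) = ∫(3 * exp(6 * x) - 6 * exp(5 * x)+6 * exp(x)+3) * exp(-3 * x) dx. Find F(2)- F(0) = 1 + (-1 - exp(-2) + exp(2))^3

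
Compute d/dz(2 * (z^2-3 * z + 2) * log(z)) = (4*z^2*log(z) + 2*z^2 - 6*z*log(z) - 6*z + 4)/z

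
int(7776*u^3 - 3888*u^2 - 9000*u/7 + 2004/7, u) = 1944*u^4 - 1296*u^3 - 4500*u^2/7 + 2004*u/7 + C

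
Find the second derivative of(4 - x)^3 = 24 - 6*x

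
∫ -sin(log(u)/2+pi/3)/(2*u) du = cos(log(u)/2 + pi/3) + C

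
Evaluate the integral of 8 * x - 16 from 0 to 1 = -12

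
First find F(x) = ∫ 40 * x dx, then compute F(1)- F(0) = 20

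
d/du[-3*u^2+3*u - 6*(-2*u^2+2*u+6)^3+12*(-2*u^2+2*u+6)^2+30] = 288*u^5 - 720*u^4 - 960*u^3 + 2160*u^2 + 1242*u - 1005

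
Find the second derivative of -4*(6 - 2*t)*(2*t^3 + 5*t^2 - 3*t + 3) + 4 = 192*t^2 - 48*t - 288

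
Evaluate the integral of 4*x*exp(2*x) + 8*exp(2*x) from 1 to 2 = -5*exp(2) + 7*exp(4)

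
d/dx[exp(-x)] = -exp(-x)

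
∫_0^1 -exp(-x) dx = -1 + exp(-1)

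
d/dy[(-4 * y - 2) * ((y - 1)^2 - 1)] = -12*y^2 + 12*y + 4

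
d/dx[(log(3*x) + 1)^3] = (3*log(x)^2 + 6*log(x) + 6*log(3)*log(x) + 3 + 3*log(3)^2 + 6*log(3))/x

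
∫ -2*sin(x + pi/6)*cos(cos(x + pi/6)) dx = 2*sin(cos(x + pi/6)) + C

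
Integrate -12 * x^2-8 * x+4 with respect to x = -4*x^3 - 4*x^2 + 4*x + C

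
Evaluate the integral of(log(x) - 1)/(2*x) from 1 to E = -1/4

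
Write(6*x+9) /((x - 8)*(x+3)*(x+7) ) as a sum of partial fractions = -11/(20*(x + 7)) + 9/(44*(x + 3)) + 19/(55*(x - 8))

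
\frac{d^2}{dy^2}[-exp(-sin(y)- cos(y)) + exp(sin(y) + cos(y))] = (-sqrt(2)*exp(2*sin(y) + 2*cos(y))*sin(y + pi/4) - exp(2*sin(y))*exp(2*cos(y))*sin(2*y) + exp(2*sin(y))*exp(2*cos(y)) + sin(2*y) - sqrt(2)*sin(y + pi/4) - 1)*exp(-sqrt(2)*sin(y + pi/4))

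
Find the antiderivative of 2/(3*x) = 2*log(x)/3 + C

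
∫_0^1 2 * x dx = 1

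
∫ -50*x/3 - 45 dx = -25*x^2/3 - 45*x + C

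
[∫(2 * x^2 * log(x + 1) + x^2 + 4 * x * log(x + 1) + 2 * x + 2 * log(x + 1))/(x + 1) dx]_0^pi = (-1 + (1 + pi)^2)*log(1 + pi)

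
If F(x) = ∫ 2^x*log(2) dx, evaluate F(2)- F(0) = 3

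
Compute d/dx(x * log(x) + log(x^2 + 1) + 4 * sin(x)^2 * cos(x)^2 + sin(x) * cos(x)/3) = (3*x^2*log(x) + 6*x^2*sin(4*x) + x^2*cos(2*x) + 3*x^2 + 6*x + 3*log(x) + 6*sin(4*x) + cos(2*x) + 3)/(3*x^2 + 3)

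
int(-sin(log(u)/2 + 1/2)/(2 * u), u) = cos((log(u) + 1)/2) + C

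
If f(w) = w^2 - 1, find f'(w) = 2*w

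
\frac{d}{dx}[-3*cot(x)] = 3/sin(x)^2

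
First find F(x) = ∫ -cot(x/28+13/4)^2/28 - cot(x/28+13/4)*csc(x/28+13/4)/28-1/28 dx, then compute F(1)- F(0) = -cot(13/4) + csc(23/7) + cot(23/7) - csc(13/4)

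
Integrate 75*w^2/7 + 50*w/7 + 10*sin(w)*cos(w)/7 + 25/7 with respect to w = 25*w^3/7 + 25*w^2/7 + 25*w/7 + 5*sin(w)^2/7 + C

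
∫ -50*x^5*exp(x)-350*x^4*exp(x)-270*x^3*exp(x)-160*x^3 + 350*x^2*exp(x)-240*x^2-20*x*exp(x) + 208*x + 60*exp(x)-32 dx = -2*(x + 3)*(5*x*exp(x) + 4)*(5*x^3 - 5*x^2 + 2*x - 2) + C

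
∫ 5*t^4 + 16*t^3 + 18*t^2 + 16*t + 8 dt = t^5 + 4*t^4 + 6*t^3 + 8*t^2 + 8*t + C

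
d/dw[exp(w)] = exp(w)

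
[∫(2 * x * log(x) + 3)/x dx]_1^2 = -2 + 7*log(2)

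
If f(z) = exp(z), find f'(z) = exp(z)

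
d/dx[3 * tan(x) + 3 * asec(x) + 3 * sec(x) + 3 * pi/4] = 3*(x^2*sqrt(1 - 1/x^2)*sin(x)/cos(x)^2 + x^2*sqrt(1 - 1/x^2)/cos(x)^2 + 1)/(x^2*sqrt(1 - 1/x^2))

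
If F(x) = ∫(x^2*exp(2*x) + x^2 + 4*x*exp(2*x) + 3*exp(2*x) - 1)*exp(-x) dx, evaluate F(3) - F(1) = -4*E - 16*exp(-3) + 4*exp(-1) + 16*exp(3)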